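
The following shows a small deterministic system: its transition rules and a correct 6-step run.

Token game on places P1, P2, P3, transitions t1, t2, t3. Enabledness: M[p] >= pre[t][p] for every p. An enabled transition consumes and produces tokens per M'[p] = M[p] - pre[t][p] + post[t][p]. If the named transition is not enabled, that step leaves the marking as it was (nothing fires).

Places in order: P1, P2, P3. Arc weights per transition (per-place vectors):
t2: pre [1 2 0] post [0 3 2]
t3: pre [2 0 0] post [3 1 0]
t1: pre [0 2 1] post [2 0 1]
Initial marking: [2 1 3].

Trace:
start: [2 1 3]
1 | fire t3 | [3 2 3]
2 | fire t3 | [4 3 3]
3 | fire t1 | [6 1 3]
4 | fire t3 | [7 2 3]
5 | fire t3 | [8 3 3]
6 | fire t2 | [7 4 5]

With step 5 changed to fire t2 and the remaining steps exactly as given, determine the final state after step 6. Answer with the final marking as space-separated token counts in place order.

5 4 7

(re-executing from step 5 with the substitution; state before step 5: [7 2 3])
5 | fire t2 | [6 3 5]
6 | fire t2 | [5 4 7]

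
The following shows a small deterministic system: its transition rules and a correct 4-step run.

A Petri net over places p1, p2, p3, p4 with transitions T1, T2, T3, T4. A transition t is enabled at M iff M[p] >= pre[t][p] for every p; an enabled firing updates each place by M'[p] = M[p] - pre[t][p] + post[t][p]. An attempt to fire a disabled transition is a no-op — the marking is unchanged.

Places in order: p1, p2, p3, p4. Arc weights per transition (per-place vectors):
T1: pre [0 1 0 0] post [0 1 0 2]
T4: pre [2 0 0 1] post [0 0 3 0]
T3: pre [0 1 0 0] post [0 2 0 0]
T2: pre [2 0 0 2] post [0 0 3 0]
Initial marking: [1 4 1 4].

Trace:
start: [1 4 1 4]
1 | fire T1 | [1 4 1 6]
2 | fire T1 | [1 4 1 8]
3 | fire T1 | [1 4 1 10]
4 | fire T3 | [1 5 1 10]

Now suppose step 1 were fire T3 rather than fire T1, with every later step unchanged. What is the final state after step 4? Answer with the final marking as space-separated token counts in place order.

(re-executing from step 1 with the substitution; state before step 1: [1 4 1 4])
1 | fire T3 | [1 5 1 4]
2 | fire T1 | [1 5 1 6]
3 | fire T1 | [1 5 1 8]
4 | fire T3 | [1 6 1 8]

1 6 1 8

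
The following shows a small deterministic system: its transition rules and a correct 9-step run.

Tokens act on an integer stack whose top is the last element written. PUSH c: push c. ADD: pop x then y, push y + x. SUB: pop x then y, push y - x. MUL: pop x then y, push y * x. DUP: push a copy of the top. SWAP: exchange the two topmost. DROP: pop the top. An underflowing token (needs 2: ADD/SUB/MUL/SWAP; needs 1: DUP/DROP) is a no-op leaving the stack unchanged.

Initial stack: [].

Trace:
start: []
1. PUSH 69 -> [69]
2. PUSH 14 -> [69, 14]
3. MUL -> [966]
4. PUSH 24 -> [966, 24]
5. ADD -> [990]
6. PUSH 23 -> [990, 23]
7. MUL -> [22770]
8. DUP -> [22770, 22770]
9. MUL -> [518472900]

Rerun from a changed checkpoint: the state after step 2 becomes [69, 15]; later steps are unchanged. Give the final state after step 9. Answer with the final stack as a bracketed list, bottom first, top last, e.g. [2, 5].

state after step 2 := [69, 15]
3. MUL -> [1035]
4. PUSH 24 -> [1035, 24]
5. ADD -> [1059]
6. PUSH 23 -> [1059, 23]
7. MUL -> [24357]
8. DUP -> [24357, 24357]
9. MUL -> [593263449]

[593263449]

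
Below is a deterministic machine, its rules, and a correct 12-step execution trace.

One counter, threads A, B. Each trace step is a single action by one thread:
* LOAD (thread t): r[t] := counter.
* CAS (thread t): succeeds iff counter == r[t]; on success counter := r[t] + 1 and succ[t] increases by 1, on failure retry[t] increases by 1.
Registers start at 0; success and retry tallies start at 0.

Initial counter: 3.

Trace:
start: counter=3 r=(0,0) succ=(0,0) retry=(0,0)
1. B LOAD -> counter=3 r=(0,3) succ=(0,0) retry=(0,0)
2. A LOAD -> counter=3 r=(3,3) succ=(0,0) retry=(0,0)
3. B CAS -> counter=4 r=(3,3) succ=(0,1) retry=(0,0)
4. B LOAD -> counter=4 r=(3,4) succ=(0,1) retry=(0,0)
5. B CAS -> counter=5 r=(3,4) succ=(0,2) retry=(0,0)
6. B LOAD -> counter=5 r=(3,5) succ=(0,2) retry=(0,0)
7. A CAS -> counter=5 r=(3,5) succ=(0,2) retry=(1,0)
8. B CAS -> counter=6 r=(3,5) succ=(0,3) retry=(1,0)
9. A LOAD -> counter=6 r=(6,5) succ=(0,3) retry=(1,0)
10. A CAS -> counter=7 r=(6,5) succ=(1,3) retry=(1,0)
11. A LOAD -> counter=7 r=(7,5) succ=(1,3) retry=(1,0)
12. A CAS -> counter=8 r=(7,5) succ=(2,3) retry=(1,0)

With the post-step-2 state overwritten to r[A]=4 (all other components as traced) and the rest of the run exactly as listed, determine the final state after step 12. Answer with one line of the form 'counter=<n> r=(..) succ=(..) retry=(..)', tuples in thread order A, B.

state after step 2 := counter=3 r=(4,3) succ=(0,0) retry=(0,0)
3. B CAS -> counter=4 r=(4,3) succ=(0,1) retry=(0,0)
4. B LOAD -> counter=4 r=(4,4) succ=(0,1) retry=(0,0)
5. B CAS -> counter=5 r=(4,4) succ=(0,2) retry=(0,0)
6. B LOAD -> counter=5 r=(4,5) succ=(0,2) retry=(0,0)
7. A CAS -> counter=5 r=(4,5) succ=(0,2) retry=(1,0)
8. B CAS -> counter=6 r=(4,5) succ=(0,3) retry=(1,0)
9. A LOAD -> counter=6 r=(6,5) succ=(0,3) retry=(1,0)
10. A CAS -> counter=7 r=(6,5) succ=(1,3) retry=(1,0)
11. A LOAD -> counter=7 r=(7,5) succ=(1,3) retry=(1,0)
12. A CAS -> counter=8 r=(7,5) succ=(2,3) retry=(1,0)

counter=8 r=(7,5) succ=(2,3) retry=(1,0)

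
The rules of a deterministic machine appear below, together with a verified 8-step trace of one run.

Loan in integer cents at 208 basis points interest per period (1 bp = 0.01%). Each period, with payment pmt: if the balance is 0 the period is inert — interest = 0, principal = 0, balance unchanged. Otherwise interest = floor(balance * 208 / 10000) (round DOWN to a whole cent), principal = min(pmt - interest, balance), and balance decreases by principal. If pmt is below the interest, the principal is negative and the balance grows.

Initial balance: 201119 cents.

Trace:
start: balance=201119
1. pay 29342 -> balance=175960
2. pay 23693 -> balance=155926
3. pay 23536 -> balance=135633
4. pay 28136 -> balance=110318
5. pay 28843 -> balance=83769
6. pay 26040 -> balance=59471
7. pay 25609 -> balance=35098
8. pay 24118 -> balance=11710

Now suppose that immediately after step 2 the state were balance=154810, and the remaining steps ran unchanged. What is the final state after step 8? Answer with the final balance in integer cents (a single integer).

10447

state after step 2 := balance=154810
3. pay 23536 -> balance=134494
4. pay 28136 -> balance=109155
5. pay 28843 -> balance=82582
6. pay 26040 -> balance=58259
7. pay 25609 -> balance=33861
8. pay 24118 -> balance=10447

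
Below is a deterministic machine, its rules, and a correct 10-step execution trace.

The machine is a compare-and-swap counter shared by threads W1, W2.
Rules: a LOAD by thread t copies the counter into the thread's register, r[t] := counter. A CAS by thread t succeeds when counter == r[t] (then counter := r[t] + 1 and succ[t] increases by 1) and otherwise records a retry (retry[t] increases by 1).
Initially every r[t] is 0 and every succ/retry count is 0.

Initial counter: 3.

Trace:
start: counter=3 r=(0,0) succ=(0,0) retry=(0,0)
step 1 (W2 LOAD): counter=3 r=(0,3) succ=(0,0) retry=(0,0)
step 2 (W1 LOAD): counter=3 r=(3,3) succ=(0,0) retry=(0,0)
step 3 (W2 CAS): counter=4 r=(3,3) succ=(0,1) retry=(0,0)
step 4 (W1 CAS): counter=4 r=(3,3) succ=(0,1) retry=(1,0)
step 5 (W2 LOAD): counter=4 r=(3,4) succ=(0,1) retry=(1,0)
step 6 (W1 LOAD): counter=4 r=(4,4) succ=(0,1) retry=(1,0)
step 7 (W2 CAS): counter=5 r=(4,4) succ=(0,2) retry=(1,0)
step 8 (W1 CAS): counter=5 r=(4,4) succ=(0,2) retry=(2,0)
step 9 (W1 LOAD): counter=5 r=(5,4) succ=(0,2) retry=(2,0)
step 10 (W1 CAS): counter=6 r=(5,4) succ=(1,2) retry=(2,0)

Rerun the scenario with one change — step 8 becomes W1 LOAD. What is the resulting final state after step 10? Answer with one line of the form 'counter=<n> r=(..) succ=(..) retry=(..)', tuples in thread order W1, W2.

(re-executing from step 8 with the substitution; state before step 8: counter=5 r=(4,4) succ=(0,2) retry=(1,0))
step 8 (W1 LOAD): counter=5 r=(5,4) succ=(0,2) retry=(1,0)
step 9 (W1 LOAD): counter=5 r=(5,4) succ=(0,2) retry=(1,0)
step 10 (W1 CAS): counter=6 r=(5,4) succ=(1,2) retry=(1,0)

counter=6 r=(5,4) succ=(1,2) retry=(1,0)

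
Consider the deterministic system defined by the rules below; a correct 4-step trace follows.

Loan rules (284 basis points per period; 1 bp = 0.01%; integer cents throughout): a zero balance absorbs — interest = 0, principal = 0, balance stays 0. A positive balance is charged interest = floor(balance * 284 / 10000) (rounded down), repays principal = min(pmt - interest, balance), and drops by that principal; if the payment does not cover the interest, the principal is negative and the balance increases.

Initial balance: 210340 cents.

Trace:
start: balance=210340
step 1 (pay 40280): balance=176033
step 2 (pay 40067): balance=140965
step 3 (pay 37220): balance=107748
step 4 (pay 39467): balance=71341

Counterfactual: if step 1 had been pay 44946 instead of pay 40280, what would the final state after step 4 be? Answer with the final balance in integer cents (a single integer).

(re-executing from step 1 with the substitution; state before step 1: balance=210340)
step 1 (pay 44946): balance=171367
step 2 (pay 40067): balance=136166
step 3 (pay 37220): balance=102813
step 4 (pay 39467): balance=66265

66265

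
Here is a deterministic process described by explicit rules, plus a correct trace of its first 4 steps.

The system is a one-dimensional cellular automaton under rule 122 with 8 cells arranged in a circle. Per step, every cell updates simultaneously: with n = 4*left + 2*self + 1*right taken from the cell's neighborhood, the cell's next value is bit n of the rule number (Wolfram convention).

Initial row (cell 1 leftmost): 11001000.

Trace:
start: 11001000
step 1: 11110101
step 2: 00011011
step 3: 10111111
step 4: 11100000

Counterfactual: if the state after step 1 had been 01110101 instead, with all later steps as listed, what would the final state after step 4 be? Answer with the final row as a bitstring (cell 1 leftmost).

state after step 1 := 01110101
step 2: 11011010
step 3: 11111101
step 4: 00000111

00000111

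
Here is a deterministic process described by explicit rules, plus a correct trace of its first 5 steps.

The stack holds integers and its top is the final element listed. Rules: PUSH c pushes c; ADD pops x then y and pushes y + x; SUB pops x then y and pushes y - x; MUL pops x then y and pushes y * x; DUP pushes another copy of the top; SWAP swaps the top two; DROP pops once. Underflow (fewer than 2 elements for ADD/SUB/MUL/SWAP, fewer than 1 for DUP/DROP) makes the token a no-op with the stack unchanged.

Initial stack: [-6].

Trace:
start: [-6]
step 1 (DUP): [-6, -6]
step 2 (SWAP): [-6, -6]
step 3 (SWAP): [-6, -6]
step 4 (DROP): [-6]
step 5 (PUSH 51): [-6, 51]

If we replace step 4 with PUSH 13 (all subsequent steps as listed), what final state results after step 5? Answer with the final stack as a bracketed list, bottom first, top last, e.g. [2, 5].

[-6, -6, 13, 51]

(re-executing from step 4 with the substitution; state before step 4: [-6, -6])
step 4 (PUSH 13): [-6, -6, 13]
step 5 (PUSH 51): [-6, -6, 13, 51]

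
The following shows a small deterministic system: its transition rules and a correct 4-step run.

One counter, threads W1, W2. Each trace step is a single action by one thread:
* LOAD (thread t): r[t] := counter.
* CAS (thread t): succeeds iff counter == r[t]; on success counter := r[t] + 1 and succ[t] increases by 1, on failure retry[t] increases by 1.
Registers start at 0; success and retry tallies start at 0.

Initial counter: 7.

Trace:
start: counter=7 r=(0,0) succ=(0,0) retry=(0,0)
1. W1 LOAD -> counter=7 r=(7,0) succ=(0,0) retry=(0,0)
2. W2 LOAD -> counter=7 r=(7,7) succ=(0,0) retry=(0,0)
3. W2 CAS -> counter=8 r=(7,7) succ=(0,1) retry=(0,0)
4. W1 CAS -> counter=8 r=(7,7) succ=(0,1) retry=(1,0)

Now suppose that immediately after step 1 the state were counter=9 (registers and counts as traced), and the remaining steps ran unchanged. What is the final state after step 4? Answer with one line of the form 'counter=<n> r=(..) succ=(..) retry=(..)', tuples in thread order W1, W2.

counter=10 r=(7,9) succ=(0,1) retry=(1,0)

state after step 1 := counter=9 r=(7,0) succ=(0,0) retry=(0,0)
2. W2 LOAD -> counter=9 r=(7,9) succ=(0,0) retry=(0,0)
3. W2 CAS -> counter=10 r=(7,9) succ=(0,1) retry=(0,0)
4. W1 CAS -> counter=10 r=(7,9) succ=(0,1) retry=(1,0)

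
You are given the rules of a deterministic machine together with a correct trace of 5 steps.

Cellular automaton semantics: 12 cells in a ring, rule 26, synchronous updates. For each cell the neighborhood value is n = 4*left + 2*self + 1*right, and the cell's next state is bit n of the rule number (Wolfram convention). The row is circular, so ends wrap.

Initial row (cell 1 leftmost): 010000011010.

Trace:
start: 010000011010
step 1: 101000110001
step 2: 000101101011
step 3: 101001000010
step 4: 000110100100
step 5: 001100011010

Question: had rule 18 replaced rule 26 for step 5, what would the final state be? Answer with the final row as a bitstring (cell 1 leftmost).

001000011010

(re-executing step 5 under rule 18; state before step 5: 000110100100)
step 5: 001000011010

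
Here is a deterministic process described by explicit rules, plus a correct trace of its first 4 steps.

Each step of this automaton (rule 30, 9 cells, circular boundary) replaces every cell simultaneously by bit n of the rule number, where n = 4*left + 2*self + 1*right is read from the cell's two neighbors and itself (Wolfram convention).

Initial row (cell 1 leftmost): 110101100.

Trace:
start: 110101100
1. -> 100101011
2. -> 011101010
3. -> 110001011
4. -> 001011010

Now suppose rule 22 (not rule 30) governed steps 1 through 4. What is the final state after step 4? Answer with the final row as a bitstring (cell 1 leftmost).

010001000

(re-executing steps 1..4 under rule 22; state before step 1: 110101100)
1. -> 000100011
2. -> 101110100
3. -> 100000111
4. -> 010001000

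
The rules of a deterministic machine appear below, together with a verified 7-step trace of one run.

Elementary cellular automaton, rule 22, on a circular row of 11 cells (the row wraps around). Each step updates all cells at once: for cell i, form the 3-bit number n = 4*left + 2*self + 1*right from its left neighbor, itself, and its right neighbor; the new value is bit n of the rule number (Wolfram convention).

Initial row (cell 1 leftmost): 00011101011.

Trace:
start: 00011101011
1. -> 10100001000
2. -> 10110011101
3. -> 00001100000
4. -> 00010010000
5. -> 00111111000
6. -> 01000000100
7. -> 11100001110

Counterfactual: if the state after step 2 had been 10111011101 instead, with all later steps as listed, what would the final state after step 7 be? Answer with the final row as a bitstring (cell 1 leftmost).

00000000000

state after step 2 := 10111011101
3. -> 00000000000
4. -> 00000000000
5. -> 00000000000
6. -> 00000000000
7. -> 00000000000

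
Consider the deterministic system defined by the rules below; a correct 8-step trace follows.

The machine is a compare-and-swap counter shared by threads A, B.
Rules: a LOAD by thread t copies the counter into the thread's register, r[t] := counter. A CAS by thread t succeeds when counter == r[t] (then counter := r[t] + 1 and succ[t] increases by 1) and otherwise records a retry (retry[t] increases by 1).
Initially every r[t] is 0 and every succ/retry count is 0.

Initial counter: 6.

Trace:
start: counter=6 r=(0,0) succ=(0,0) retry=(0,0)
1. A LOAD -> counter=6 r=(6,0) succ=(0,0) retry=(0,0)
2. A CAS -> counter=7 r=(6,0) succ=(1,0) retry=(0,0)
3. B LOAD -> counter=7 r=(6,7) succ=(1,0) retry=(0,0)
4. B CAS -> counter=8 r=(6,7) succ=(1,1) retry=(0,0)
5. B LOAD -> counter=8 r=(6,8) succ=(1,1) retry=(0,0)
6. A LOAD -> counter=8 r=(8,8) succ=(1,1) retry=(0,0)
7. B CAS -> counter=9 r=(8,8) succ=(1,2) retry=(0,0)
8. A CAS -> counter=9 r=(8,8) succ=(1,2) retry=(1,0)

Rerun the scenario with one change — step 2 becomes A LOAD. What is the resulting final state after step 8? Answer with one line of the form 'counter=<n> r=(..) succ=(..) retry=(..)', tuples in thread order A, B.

(re-executing from step 2 with the substitution; state before step 2: counter=6 r=(6,0) succ=(0,0) retry=(0,0))
2. A LOAD -> counter=6 r=(6,0) succ=(0,0) retry=(0,0)
3. B LOAD -> counter=6 r=(6,6) succ=(0,0) retry=(0,0)
4. B CAS -> counter=7 r=(6,6) succ=(0,1) retry=(0,0)
5. B LOAD -> counter=7 r=(6,7) succ=(0,1) retry=(0,0)
6. A LOAD -> counter=7 r=(7,7) succ=(0,1) retry=(0,0)
7. B CAS -> counter=8 r=(7,7) succ=(0,2) retry=(0,0)
8. A CAS -> counter=8 r=(7,7) succ=(0,2) retry=(1,0)

counter=8 r=(7,7) succ=(0,2) retry=(1,0)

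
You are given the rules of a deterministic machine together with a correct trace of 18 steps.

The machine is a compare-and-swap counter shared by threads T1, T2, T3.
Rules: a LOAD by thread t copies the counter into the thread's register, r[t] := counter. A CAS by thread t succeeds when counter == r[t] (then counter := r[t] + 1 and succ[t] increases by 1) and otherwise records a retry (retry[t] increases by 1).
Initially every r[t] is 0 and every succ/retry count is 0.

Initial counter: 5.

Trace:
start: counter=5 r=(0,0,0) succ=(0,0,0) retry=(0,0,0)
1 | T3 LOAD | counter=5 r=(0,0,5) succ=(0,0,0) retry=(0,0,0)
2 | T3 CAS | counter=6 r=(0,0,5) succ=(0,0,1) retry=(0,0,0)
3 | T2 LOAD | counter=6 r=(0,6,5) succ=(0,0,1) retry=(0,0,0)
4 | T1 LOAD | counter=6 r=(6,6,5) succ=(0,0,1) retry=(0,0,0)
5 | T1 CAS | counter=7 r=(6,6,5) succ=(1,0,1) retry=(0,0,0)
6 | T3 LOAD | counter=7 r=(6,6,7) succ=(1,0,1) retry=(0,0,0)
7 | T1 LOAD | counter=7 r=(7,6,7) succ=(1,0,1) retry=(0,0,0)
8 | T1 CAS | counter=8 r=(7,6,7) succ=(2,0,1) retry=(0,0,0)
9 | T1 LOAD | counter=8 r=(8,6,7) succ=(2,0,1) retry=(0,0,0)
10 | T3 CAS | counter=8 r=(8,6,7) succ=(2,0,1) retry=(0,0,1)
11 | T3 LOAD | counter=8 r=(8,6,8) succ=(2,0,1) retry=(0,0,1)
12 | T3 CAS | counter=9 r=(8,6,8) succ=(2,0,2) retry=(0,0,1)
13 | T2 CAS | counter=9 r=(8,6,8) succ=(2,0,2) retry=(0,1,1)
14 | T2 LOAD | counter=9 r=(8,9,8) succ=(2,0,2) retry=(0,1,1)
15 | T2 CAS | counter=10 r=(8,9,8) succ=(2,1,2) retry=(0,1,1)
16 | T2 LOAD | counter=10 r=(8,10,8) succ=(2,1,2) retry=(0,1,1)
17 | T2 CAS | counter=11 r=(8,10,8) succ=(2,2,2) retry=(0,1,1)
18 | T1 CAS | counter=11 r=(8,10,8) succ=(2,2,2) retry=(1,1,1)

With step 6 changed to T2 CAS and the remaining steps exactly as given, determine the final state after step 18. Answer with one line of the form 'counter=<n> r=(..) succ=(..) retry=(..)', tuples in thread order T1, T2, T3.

(re-executing from step 6 with the substitution; state before step 6: counter=7 r=(6,6,5) succ=(1,0,1) retry=(0,0,0))
6 | T2 CAS | counter=7 r=(6,6,5) succ=(1,0,1) retry=(0,1,0)
7 | T1 LOAD | counter=7 r=(7,6,5) succ=(1,0,1) retry=(0,1,0)
8 | T1 CAS | counter=8 r=(7,6,5) succ=(2,0,1) retry=(0,1,0)
9 | T1 LOAD | counter=8 r=(8,6,5) succ=(2,0,1) retry=(0,1,0)
10 | T3 CAS | counter=8 r=(8,6,5) succ=(2,0,1) retry=(0,1,1)
11 | T3 LOAD | counter=8 r=(8,6,8) succ=(2,0,1) retry=(0,1,1)
12 | T3 CAS | counter=9 r=(8,6,8) succ=(2,0,2) retry=(0,1,1)
13 | T2 CAS | counter=9 r=(8,6,8) succ=(2,0,2) retry=(0,2,1)
14 | T2 LOAD | counter=9 r=(8,9,8) succ=(2,0,2) retry=(0,2,1)
15 | T2 CAS | counter=10 r=(8,9,8) succ=(2,1,2) retry=(0,2,1)
16 | T2 LOAD | counter=10 r=(8,10,8) succ=(2,1,2) retry=(0,2,1)
17 | T2 CAS | counter=11 r=(8,10,8) succ=(2,2,2) retry=(0,2,1)
18 | T1 CAS | counter=11 r=(8,10,8) succ=(2,2,2) retry=(1,2,1)

counter=11 r=(8,10,8) succ=(2,2,2) retry=(1,2,1)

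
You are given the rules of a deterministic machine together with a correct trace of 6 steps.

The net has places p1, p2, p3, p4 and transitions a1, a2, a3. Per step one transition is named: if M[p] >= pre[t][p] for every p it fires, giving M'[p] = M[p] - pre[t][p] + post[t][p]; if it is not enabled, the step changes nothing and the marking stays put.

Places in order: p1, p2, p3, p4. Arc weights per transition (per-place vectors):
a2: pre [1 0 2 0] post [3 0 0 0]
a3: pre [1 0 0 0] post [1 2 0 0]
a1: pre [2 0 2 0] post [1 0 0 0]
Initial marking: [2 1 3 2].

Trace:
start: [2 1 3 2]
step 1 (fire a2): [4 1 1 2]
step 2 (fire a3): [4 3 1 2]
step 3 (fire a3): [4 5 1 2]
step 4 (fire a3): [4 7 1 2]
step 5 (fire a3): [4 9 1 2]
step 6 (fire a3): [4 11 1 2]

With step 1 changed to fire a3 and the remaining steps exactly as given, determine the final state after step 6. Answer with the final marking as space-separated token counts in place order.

2 13 3 2

(re-executing from step 1 with the substitution; state before step 1: [2 1 3 2])
step 1 (fire a3): [2 3 3 2]
step 2 (fire a3): [2 5 3 2]
step 3 (fire a3): [2 7 3 2]
step 4 (fire a3): [2 9 3 2]
step 5 (fire a3): [2 11 3 2]
step 6 (fire a3): [2 13 3 2]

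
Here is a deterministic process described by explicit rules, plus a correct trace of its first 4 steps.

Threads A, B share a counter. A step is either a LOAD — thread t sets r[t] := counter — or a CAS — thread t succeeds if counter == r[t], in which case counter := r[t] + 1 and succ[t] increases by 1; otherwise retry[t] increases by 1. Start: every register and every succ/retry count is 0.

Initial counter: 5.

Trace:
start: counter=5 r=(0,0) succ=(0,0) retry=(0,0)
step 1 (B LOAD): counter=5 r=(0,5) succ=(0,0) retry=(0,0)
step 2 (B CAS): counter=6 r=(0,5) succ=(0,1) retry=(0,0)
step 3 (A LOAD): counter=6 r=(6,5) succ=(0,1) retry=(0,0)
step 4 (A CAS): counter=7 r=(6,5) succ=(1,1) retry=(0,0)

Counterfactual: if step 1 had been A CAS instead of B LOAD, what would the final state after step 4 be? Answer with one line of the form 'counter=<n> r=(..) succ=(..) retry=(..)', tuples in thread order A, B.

counter=6 r=(5,0) succ=(1,0) retry=(1,1)

(re-executing from step 1 with the substitution; state before step 1: counter=5 r=(0,0) succ=(0,0) retry=(0,0))
step 1 (A CAS): counter=5 r=(0,0) succ=(0,0) retry=(1,0)
step 2 (B CAS): counter=5 r=(0,0) succ=(0,0) retry=(1,1)
step 3 (A LOAD): counter=5 r=(5,0) succ=(0,0) retry=(1,1)
step 4 (A CAS): counter=6 r=(5,0) succ=(1,0) retry=(1,1)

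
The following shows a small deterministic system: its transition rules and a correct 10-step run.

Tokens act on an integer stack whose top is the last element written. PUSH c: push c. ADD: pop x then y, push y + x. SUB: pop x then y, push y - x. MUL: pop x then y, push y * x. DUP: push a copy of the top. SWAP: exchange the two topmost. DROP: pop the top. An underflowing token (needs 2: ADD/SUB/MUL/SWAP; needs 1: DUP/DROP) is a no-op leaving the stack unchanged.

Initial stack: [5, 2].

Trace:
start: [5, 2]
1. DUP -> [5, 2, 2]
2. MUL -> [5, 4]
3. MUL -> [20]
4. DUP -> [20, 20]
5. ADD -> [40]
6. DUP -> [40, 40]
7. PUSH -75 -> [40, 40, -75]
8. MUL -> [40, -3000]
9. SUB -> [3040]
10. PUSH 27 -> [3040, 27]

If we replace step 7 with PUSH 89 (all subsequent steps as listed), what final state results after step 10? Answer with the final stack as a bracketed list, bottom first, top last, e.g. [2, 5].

(re-executing from step 7 with the substitution; state before step 7: [40, 40])
7. PUSH 89 -> [40, 40, 89]
8. MUL -> [40, 3560]
9. SUB -> [-3520]
10. PUSH 27 -> [-3520, 27]

[-3520, 27]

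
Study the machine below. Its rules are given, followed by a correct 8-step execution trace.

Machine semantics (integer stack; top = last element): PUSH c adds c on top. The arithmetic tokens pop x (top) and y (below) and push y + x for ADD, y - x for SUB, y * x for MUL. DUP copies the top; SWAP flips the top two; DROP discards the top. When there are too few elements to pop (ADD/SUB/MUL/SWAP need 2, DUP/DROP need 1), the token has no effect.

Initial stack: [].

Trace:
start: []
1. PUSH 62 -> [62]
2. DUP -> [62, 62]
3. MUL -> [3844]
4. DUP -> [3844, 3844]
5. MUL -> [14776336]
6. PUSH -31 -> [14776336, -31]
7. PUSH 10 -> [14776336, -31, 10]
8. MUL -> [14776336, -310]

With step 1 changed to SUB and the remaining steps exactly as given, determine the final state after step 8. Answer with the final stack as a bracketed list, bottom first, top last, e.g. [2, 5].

[-310]

(re-executing from step 1 with the substitution; state before step 1: [])
1. SUB -> []
2. DUP -> []
3. MUL -> []
4. DUP -> []
5. MUL -> []
6. PUSH -31 -> [-31]
7. PUSH 10 -> [-31, 10]
8. MUL -> [-310]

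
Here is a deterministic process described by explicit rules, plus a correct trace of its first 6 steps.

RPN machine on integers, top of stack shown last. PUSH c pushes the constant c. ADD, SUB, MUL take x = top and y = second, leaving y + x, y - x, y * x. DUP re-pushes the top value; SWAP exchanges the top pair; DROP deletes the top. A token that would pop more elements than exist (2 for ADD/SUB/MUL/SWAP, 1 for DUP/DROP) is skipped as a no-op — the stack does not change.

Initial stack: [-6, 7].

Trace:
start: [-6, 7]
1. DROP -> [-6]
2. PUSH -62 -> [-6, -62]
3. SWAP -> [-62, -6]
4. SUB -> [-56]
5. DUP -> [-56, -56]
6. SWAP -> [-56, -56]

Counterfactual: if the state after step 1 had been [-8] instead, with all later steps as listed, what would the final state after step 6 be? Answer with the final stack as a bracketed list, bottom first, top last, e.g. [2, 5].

[-54, -54]

state after step 1 := [-8]
2. PUSH -62 -> [-8, -62]
3. SWAP -> [-62, -8]
4. SUB -> [-54]
5. DUP -> [-54, -54]
6. SWAP -> [-54, -54]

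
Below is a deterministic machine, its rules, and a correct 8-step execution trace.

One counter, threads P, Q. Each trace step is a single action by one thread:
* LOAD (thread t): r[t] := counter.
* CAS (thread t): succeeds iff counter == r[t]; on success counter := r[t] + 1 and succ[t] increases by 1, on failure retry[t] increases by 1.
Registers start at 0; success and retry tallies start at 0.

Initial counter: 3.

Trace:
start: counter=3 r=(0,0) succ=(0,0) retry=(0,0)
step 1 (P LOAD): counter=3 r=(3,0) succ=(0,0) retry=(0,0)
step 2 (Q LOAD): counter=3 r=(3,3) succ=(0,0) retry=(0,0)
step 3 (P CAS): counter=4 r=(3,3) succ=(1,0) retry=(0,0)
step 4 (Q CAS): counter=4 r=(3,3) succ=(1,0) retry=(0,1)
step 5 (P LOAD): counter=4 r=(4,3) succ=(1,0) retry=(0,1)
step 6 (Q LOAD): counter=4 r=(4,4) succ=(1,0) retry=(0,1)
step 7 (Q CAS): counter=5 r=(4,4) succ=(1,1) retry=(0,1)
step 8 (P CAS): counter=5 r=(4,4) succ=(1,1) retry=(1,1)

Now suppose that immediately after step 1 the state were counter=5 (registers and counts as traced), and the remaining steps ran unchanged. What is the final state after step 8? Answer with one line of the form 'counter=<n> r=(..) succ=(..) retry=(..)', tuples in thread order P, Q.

counter=7 r=(6,6) succ=(0,2) retry=(2,0)

state after step 1 := counter=5 r=(3,0) succ=(0,0) retry=(0,0)
step 2 (Q LOAD): counter=5 r=(3,5) succ=(0,0) retry=(0,0)
step 3 (P CAS): counter=5 r=(3,5) succ=(0,0) retry=(1,0)
step 4 (Q CAS): counter=6 r=(3,5) succ=(0,1) retry=(1,0)
step 5 (P LOAD): counter=6 r=(6,5) succ=(0,1) retry=(1,0)
step 6 (Q LOAD): counter=6 r=(6,6) succ=(0,1) retry=(1,0)
step 7 (Q CAS): counter=7 r=(6,6) succ=(0,2) retry=(1,0)
step 8 (P CAS): counter=7 r=(6,6) succ=(0,2) retry=(2,0)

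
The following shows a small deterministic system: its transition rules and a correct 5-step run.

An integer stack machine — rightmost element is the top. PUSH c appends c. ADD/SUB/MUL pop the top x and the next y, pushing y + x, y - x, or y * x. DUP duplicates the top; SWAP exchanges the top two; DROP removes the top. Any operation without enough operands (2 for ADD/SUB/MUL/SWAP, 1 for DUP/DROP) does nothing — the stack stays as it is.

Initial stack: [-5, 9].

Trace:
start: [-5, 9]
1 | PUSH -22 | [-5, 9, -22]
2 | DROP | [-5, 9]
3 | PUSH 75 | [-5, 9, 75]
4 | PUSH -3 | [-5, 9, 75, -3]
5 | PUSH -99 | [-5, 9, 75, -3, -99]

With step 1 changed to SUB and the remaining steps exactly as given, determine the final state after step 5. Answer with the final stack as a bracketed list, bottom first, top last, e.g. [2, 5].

[75, -3, -99]

(re-executing from step 1 with the substitution; state before step 1: [-5, 9])
1 | SUB | [-14]
2 | DROP | []
3 | PUSH 75 | [75]
4 | PUSH -3 | [75, -3]
5 | PUSH -99 | [75, -3, -99]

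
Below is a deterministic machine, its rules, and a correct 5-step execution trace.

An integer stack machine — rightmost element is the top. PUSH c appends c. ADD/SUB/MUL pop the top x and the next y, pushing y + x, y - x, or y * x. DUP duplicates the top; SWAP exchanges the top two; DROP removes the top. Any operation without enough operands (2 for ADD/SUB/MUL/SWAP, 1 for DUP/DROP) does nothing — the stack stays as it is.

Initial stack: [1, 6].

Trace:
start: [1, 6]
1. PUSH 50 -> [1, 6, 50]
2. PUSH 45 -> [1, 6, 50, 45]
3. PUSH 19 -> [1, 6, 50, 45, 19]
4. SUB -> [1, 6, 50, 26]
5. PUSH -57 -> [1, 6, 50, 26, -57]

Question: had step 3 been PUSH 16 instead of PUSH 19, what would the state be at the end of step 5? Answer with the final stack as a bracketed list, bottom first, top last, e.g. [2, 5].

[1, 6, 50, 29, -57]

(re-executing from step 3 with the substitution; state before step 3: [1, 6, 50, 45])
3. PUSH 16 -> [1, 6, 50, 45, 16]
4. SUB -> [1, 6, 50, 29]
5. PUSH -57 -> [1, 6, 50, 29, -57]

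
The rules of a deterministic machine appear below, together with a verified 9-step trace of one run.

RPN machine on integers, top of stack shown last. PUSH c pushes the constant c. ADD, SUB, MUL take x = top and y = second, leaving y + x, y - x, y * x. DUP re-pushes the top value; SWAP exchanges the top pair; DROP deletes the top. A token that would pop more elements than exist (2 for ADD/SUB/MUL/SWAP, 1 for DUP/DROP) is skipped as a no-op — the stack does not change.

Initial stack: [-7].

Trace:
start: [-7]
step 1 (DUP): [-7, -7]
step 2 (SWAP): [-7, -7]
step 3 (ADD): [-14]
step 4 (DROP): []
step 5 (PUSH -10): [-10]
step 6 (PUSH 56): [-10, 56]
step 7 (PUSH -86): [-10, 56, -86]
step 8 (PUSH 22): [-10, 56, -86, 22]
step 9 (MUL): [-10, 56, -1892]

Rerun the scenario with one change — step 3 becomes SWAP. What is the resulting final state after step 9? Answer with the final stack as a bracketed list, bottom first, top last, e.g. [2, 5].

[-7, -10, 56, -1892]

(re-executing from step 3 with the substitution; state before step 3: [-7, -7])
step 3 (SWAP): [-7, -7]
step 4 (DROP): [-7]
step 5 (PUSH -10): [-7, -10]
step 6 (PUSH 56): [-7, -10, 56]
step 7 (PUSH -86): [-7, -10, 56, -86]
step 8 (PUSH 22): [-7, -10, 56, -86, 22]
step 9 (MUL): [-7, -10, 56, -1892]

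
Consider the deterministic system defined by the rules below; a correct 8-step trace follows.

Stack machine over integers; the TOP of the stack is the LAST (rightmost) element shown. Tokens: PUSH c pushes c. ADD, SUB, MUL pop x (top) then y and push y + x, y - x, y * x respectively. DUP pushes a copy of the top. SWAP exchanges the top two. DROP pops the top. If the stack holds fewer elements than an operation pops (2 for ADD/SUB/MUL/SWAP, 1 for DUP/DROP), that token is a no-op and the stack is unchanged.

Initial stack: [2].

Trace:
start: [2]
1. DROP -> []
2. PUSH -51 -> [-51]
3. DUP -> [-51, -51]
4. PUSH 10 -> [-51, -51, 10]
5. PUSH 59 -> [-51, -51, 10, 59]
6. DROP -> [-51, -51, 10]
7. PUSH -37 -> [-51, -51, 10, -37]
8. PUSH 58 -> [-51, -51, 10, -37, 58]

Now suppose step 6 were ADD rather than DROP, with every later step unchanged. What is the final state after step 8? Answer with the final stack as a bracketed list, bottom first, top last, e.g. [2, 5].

(re-executing from step 6 with the substitution; state before step 6: [-51, -51, 10, 59])
6. ADD -> [-51, -51, 69]
7. PUSH -37 -> [-51, -51, 69, -37]
8. PUSH 58 -> [-51, -51, 69, -37, 58]

[-51, -51, 69, -37, 58]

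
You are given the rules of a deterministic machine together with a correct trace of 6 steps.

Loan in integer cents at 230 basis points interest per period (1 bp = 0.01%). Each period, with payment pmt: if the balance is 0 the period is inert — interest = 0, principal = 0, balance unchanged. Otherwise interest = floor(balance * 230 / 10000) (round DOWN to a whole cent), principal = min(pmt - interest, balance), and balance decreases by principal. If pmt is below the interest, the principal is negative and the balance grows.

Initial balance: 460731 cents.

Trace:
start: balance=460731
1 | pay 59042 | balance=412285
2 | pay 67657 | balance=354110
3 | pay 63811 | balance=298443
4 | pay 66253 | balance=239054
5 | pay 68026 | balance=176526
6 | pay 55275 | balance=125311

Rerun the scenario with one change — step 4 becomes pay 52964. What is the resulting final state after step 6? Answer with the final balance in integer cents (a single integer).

(re-executing from step 4 with the substitution; state before step 4: balance=298443)
4 | pay 52964 | balance=252343
5 | pay 68026 | balance=190120
6 | pay 55275 | balance=139217

139217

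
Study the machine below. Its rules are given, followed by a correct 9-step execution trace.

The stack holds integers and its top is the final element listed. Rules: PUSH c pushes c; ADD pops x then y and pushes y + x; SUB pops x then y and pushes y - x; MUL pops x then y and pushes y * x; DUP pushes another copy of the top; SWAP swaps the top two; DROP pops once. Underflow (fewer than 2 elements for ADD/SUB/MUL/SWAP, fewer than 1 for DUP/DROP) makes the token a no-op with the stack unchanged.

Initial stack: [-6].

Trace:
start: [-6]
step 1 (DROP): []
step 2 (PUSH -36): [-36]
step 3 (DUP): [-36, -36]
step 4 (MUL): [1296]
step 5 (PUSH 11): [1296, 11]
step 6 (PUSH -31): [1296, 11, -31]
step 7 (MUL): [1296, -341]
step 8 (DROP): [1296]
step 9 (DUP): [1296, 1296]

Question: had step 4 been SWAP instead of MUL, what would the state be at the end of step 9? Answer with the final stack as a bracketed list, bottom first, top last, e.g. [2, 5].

[-36, -36, -36]

(re-executing from step 4 with the substitution; state before step 4: [-36, -36])
step 4 (SWAP): [-36, -36]
step 5 (PUSH 11): [-36, -36, 11]
step 6 (PUSH -31): [-36, -36, 11, -31]
step 7 (MUL): [-36, -36, -341]
step 8 (DROP): [-36, -36]
step 9 (DUP): [-36, -36, -36]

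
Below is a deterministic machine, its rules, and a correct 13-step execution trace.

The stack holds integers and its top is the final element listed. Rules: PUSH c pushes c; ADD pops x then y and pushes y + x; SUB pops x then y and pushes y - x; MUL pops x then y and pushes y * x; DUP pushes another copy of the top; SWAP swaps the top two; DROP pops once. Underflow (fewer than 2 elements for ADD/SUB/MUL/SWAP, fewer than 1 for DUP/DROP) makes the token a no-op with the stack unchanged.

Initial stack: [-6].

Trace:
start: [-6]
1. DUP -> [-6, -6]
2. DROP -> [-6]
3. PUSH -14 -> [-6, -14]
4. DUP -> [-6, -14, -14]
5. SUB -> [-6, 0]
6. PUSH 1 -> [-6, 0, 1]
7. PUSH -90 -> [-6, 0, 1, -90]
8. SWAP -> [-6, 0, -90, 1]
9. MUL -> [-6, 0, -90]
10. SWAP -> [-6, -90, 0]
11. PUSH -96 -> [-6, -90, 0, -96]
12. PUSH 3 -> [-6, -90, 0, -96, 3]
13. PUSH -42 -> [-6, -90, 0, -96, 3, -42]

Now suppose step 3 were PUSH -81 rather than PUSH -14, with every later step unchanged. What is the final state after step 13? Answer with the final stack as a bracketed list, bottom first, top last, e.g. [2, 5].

(re-executing from step 3 with the substitution; state before step 3: [-6])
3. PUSH -81 -> [-6, -81]
4. DUP -> [-6, -81, -81]
5. SUB -> [-6, 0]
6. PUSH 1 -> [-6, 0, 1]
7. PUSH -90 -> [-6, 0, 1, -90]
8. SWAP -> [-6, 0, -90, 1]
9. MUL -> [-6, 0, -90]
10. SWAP -> [-6, -90, 0]
11. PUSH -96 -> [-6, -90, 0, -96]
12. PUSH 3 -> [-6, -90, 0, -96, 3]
13. PUSH -42 -> [-6, -90, 0, -96, 3, -42]

[-6, -90, 0, -96, 3, -42]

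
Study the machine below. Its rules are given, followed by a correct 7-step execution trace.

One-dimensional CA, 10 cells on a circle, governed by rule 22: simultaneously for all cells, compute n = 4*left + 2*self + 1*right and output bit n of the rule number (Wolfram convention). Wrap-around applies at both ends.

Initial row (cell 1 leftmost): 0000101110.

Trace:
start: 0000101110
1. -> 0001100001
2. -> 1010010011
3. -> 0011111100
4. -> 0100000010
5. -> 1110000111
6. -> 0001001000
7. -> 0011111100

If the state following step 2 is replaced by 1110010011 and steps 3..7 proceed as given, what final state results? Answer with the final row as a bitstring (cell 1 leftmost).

0001101100

state after step 2 := 1110010011
3. -> 0001111100
4. -> 0010000010
5. -> 0111000111
6. -> 0000101000
7. -> 0001101100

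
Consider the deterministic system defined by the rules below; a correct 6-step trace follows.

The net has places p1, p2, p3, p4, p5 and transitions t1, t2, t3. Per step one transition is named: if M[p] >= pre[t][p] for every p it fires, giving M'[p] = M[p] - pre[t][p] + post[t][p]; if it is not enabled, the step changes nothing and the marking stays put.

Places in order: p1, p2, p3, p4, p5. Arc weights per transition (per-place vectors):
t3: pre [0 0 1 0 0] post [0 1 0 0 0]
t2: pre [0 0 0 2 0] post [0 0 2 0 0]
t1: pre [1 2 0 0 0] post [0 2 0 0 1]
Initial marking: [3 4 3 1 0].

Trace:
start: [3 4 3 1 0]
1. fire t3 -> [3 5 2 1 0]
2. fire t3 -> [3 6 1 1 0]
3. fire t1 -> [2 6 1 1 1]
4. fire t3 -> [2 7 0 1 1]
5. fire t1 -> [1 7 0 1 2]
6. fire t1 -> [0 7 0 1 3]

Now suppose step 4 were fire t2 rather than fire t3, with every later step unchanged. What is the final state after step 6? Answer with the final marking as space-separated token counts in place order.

0 6 1 1 3

(re-executing from step 4 with the substitution; state before step 4: [2 6 1 1 1])
4. fire t2 -> [2 6 1 1 1]
5. fire t1 -> [1 6 1 1 2]
6. fire t1 -> [0 6 1 1 3]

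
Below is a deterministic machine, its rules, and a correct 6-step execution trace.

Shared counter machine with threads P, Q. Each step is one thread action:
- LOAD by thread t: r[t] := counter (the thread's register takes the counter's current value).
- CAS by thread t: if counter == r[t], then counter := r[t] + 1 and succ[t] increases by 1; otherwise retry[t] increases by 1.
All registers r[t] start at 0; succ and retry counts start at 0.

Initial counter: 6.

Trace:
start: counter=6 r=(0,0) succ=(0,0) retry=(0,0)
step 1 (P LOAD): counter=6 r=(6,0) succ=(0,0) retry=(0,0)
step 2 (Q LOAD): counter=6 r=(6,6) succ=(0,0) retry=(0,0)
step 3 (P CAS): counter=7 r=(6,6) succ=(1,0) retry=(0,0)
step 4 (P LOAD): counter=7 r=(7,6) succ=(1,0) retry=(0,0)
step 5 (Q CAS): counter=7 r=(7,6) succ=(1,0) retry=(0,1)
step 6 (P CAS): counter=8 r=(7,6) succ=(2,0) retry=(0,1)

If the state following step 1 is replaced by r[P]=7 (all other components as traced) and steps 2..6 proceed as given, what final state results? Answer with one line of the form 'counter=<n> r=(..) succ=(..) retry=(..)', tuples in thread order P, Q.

state after step 1 := counter=6 r=(7,0) succ=(0,0) retry=(0,0)
step 2 (Q LOAD): counter=6 r=(7,6) succ=(0,0) retry=(0,0)
step 3 (P CAS): counter=6 r=(7,6) succ=(0,0) retry=(1,0)
step 4 (P LOAD): counter=6 r=(6,6) succ=(0,0) retry=(1,0)
step 5 (Q CAS): counter=7 r=(6,6) succ=(0,1) retry=(1,0)
step 6 (P CAS): counter=7 r=(6,6) succ=(0,1) retry=(2,0)

counter=7 r=(6,6) succ=(0,1) retry=(2,0)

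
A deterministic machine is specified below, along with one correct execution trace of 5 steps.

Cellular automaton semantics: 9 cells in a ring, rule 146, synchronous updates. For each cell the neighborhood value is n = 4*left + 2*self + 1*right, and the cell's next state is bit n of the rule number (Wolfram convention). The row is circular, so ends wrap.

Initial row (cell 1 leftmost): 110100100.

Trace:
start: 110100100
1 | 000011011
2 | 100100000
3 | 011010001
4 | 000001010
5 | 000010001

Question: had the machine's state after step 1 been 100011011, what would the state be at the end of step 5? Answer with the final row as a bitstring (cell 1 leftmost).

state after step 1 := 100011011
2 | 010100001
3 | 000010010
4 | 000101101
5 | 101000000

101000000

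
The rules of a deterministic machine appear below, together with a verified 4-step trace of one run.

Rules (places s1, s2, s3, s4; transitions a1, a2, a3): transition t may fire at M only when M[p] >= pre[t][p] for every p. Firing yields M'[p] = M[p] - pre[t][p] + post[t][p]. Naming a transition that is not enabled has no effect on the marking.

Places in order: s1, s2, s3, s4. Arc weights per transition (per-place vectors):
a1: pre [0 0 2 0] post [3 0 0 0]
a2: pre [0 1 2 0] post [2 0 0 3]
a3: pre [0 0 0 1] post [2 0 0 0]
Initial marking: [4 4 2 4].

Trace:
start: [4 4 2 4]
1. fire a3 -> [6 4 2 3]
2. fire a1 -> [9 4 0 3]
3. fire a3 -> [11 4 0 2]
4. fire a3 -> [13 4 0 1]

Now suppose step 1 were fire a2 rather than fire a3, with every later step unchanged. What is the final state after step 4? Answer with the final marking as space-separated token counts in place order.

10 3 0 5

(re-executing from step 1 with the substitution; state before step 1: [4 4 2 4])
1. fire a2 -> [6 3 0 7]
2. fire a1 -> [6 3 0 7]
3. fire a3 -> [8 3 0 6]
4. fire a3 -> [10 3 0 5]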